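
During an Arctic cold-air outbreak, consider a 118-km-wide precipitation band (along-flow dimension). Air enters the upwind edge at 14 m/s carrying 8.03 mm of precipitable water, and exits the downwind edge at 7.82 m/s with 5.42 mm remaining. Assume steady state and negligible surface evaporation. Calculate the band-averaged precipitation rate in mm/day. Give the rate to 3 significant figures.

Column moisture flux per unit crosswind length is F = V × PW.
Inflow: F_in = 14 × 8.03 = 112.42 mm·m/s
Outflow: F_out = 7.82 × 5.42 = 42.3844 mm·m/s
Steady-state rate R = (F_in − F_out)/L = (112.42 − 42.3844) / 118000 m = 5.935e-04 mm/s.
R = 5.935e-04 × 3600 × 24 = 51.3 mm/day.

R ≈ 51.3 mm/day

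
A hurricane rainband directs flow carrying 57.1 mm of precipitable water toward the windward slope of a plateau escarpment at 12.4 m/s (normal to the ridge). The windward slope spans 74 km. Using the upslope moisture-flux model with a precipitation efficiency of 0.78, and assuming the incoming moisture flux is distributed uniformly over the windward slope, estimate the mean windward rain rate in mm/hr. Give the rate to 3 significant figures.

R ≈ 26.9 mm/hr

Incoming column moisture flux per unit ridge length: F = V × PW = 12.4 × 57.1 = 708.04 mm·m/s.
Spread over the 74 km slope with efficiency ε = 0.78: R = ε·F/W = 0.78 × 708.04 / 74000 m = 7.463e-03 mm/s.
R = 7.463e-03 × 3600 = 26.9 mm/hr.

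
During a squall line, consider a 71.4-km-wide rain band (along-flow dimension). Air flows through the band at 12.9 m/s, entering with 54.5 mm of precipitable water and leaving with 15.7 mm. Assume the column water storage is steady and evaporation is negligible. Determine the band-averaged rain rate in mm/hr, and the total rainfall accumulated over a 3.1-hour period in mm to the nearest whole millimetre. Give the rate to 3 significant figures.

Column moisture flux per unit crosswind length is F = V × PW.
Inflow: F_in = 12.9 × 54.5 = 703.05 mm·m/s
Outflow: F_out = 12.9 × 15.7 = 202.53 mm·m/s
Steady-state rate R = (F_in − F_out)/L = (703.05 − 202.53) / 71400 m = 7.010e-03 mm/s.
R = 7.010e-03 × 3600 = 25.2 mm/hr.
Over 3.1 h: total = 25.2 × 3.1 = 78.12 ≈ 78 mm.

R ≈ 25.2 mm/hr; total ≈ 78 mm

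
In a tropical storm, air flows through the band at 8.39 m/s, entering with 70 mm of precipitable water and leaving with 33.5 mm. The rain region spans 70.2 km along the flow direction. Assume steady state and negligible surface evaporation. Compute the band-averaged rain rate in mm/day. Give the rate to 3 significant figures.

Column moisture flux per unit crosswind length is F = V × PW.
Inflow: F_in = 8.39 × 70 = 587.3 mm·m/s
Outflow: F_out = 8.39 × 33.5 = 281.065 mm·m/s
Steady-state rate R = (F_in − F_out)/L = (587.3 − 281.065) / 70200 m = 4.362e-03 mm/s.
R = 4.362e-03 × 3600 × 24 = 377 mm/day.

R ≈ 377 mm/day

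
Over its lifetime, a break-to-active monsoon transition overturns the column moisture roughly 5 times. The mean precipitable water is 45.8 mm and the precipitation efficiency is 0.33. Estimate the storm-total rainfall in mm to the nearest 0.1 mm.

rainfall ≈ 75.6 mm

Each cycle deposits ε × PW = 0.33 × 45.8 = 15.114 mm.
Over 5 cycles: 5 × 15.114 = 75.6 mm.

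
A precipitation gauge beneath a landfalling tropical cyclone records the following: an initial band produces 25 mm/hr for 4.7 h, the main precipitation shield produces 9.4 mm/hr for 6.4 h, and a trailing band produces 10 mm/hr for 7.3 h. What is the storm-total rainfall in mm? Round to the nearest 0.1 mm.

total ≈ 250.7 mm

Total = Σ Rᵢ Δtᵢ = 25 × 4.7 + 9.4 × 6.4 + 10 × 7.3
      = 117.5 + 60.16 + 73 = 250.7 mm.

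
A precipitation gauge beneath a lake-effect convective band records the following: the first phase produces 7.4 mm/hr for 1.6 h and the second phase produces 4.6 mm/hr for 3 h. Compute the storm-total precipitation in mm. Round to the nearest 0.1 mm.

Total = Σ Rᵢ Δtᵢ = 7.4 × 1.6 + 4.6 × 3
      = 11.84 + 13.8 = 25.6 mm.

total ≈ 25.6 mm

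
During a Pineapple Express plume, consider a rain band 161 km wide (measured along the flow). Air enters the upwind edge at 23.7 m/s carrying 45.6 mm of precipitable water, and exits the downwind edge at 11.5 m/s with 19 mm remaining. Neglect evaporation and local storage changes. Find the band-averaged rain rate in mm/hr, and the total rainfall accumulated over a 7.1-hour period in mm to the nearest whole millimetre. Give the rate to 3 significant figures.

Column moisture flux per unit crosswind length is F = V × PW.
Inflow: F_in = 23.7 × 45.6 = 1080.72 mm·m/s
Outflow: F_out = 11.5 × 19 = 218.5 mm·m/s
Steady-state rate R = (F_in − F_out)/L = (1080.72 − 218.5) / 161000 m = 5.355e-03 mm/s.
R = 5.355e-03 × 3600 = 19.3 mm/hr.
Over 7.1 h: total = 19.3 × 7.1 = 137.03 ≈ 137 mm.

R ≈ 19.3 mm/hr; total ≈ 137 mm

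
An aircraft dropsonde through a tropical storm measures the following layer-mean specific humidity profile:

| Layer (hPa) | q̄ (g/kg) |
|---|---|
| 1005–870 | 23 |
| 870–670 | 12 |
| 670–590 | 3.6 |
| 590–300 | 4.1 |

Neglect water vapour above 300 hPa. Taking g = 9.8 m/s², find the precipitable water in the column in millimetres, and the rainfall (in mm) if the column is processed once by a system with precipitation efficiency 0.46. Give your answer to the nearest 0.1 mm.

Precipitable water is the column-integrated vapour mass per unit area: PW = (1/g) Σ q̄ Δp, with q in kg/kg and Δp in Pa (1 kg/m² of water = 1 mm).
Layer 1005–870 hPa: Δp = 135 hPa = 13500 Pa, q̄ = 0.023 kg/kg → 0.023 × 13500 / 9.8 = 31.68 mm
Layer 870–670 hPa: Δp = 200 hPa = 20000 Pa, q̄ = 0.012 kg/kg → 0.012 × 20000 / 9.8 = 24.49 mm
Layer 670–590 hPa: Δp = 80 hPa = 8000 Pa, q̄ = 0.0036 kg/kg → 0.0036 × 8000 / 9.8 = 2.94 mm
Layer 590–300 hPa: Δp = 290 hPa = 29000 Pa, q̄ = 0.0041 kg/kg → 0.0041 × 29000 / 9.8 = 12.13 mm
PW = 31.68 + 24.49 + 2.94 + 12.13 = 71.24 ≈ 71.2 mm.
Rainfall = ε × PW = 0.46 × 71.2 = 32.8 mm.

PW ≈ 71.2 mm; rainfall ≈ 32.8 mm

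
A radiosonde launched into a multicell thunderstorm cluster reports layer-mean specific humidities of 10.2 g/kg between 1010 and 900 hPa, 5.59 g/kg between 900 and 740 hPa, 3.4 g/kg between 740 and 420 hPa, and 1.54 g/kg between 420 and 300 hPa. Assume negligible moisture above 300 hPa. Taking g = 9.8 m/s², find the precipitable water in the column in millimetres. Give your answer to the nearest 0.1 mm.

Precipitable water is the column-integrated vapour mass per unit area: PW = (1/g) Σ q̄ Δp, with q in kg/kg and Δp in Pa (1 kg/m² of water = 1 mm).
Layer 1010–900 hPa: Δp = 110 hPa = 11000 Pa, q̄ = 0.0102 kg/kg → 0.0102 × 11000 / 9.8 = 11.45 mm
Layer 900–740 hPa: Δp = 160 hPa = 16000 Pa, q̄ = 0.00559 kg/kg → 0.00559 × 16000 / 9.8 = 9.13 mm
Layer 740–420 hPa: Δp = 320 hPa = 32000 Pa, q̄ = 0.0034 kg/kg → 0.0034 × 32000 / 9.8 = 11.10 mm
Layer 420–300 hPa: Δp = 120 hPa = 12000 Pa, q̄ = 0.00154 kg/kg → 0.00154 × 12000 / 9.8 = 1.89 mm
PW = 11.45 + 9.13 + 11.10 + 1.89 = 33.57 ≈ 33.6 mm.

PW ≈ 33.6 mm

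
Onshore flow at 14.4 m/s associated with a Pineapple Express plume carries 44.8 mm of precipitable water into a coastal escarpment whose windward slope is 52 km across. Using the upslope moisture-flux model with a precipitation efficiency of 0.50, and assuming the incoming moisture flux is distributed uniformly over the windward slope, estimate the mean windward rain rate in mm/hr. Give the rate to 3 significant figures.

R ≈ 22.3 mm/hr

Incoming column moisture flux per unit ridge length: F = V × PW = 14.4 × 44.8 = 645.12 mm·m/s.
Spread over the 52 km slope with efficiency ε = 0.50: R = ε·F/W = 0.50 × 645.12 / 52000 m = 6.203e-03 mm/s.
R = 6.203e-03 × 3600 = 22.3 mm/hr.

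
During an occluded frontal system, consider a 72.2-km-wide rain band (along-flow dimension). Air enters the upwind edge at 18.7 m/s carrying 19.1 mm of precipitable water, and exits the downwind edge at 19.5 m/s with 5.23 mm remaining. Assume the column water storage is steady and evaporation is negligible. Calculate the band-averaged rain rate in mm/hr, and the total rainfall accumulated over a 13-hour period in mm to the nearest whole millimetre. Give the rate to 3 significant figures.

R ≈ 12.7 mm/hr; total ≈ 165 mm

Column moisture flux per unit crosswind length is F = V × PW.
Inflow: F_in = 18.7 × 19.1 = 357.17 mm·m/s
Outflow: F_out = 19.5 × 5.23 = 101.985 mm·m/s
Steady-state rate R = (F_in − F_out)/L = (357.17 − 101.985) / 72200 m = 3.534e-03 mm/s.
R = 3.534e-03 × 3600 = 12.7 mm/hr.
Over 13 h: total = 12.7 × 13 = 165.1 ≈ 165 mm.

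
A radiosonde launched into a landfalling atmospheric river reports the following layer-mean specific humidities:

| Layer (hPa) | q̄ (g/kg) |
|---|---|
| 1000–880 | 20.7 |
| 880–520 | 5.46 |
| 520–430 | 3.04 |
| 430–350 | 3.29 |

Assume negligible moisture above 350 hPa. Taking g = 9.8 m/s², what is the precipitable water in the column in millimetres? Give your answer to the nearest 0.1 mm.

Precipitable water is the column-integrated vapour mass per unit area: PW = (1/g) Σ q̄ Δp, with q in kg/kg and Δp in Pa (1 kg/m² of water = 1 mm).
Layer 1000–880 hPa: Δp = 120 hPa = 12000 Pa, q̄ = 0.0207 kg/kg → 0.0207 × 12000 / 9.8 = 25.35 mm
Layer 880–520 hPa: Δp = 360 hPa = 36000 Pa, q̄ = 0.00546 kg/kg → 0.00546 × 36000 / 9.8 = 20.06 mm
Layer 520–430 hPa: Δp = 90 hPa = 9000 Pa, q̄ = 0.00304 kg/kg → 0.00304 × 9000 / 9.8 = 2.79 mm
Layer 430–350 hPa: Δp = 80 hPa = 8000 Pa, q̄ = 0.00329 kg/kg → 0.00329 × 8000 / 9.8 = 2.69 mm
PW = 25.35 + 20.06 + 2.79 + 2.69 = 50.89 ≈ 50.9 mm.

PW ≈ 50.9 mm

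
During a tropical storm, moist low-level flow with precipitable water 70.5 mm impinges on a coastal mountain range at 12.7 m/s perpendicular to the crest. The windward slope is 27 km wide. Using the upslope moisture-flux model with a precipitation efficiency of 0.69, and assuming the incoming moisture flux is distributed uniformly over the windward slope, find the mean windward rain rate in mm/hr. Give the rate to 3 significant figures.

R ≈ 82.4 mm/hr

Incoming column moisture flux per unit ridge length: F = V × PW = 12.7 × 70.5 = 895.35 mm·m/s.
Spread over the 27 km slope with efficiency ε = 0.69: R = ε·F/W = 0.69 × 895.35 / 27000 m = 2.288e-02 mm/s.
R = 2.288e-02 × 3600 = 82.4 mm/hr.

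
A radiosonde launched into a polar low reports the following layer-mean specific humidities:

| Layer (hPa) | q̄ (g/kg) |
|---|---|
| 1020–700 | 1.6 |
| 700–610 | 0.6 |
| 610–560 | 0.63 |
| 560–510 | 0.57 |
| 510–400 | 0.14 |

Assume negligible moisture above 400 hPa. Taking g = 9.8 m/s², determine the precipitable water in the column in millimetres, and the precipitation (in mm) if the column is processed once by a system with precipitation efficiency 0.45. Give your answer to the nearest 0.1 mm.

PW ≈ 6.5 mm; precipitation ≈ 2.9 mm

Precipitable water is the column-integrated vapour mass per unit area: PW = (1/g) Σ q̄ Δp, with q in kg/kg and Δp in Pa (1 kg/m² of water = 1 mm).
Layer 1020–700 hPa: Δp = 320 hPa = 32000 Pa, q̄ = 0.0016 kg/kg → 0.0016 × 32000 / 9.8 = 5.22 mm
Layer 700–610 hPa: Δp = 90 hPa = 9000 Pa, q̄ = 0.0006 kg/kg → 0.0006 × 9000 / 9.8 = 0.55 mm
Layer 610–560 hPa: Δp = 50 hPa = 5000 Pa, q̄ = 0.00063 kg/kg → 0.00063 × 5000 / 9.8 = 0.32 mm
Layer 560–510 hPa: Δp = 50 hPa = 5000 Pa, q̄ = 0.00057 kg/kg → 0.00057 × 5000 / 9.8 = 0.29 mm
Layer 510–400 hPa: Δp = 110 hPa = 11000 Pa, q̄ = 0.00014 kg/kg → 0.00014 × 11000 / 9.8 = 0.16 mm
PW = 5.22 + 0.55 + 0.32 + 0.29 + 0.16 = 6.54 ≈ 6.5 mm.
Precipitation = ε × PW = 0.45 × 6.5 = 2.9 mm.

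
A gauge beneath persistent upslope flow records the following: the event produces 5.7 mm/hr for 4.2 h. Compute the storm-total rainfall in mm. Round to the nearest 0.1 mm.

total ≈ 23.9 mm

Total = Σ Rᵢ Δtᵢ = 5.7 × 4.2
      = 23.94 = 23.9 mm.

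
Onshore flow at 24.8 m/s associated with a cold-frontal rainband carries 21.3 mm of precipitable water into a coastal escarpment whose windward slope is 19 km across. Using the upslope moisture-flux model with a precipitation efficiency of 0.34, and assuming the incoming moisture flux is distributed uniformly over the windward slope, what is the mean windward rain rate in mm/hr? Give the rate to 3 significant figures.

Incoming column moisture flux per unit ridge length: F = V × PW = 24.8 × 21.3 = 528.24 mm·m/s.
Spread over the 19 km slope with efficiency ε = 0.34: R = ε·F/W = 0.34 × 528.24 / 19000 m = 9.453e-03 mm/s.
R = 9.453e-03 × 3600 = 34.0 mm/hr.

R ≈ 34.0 mm/hr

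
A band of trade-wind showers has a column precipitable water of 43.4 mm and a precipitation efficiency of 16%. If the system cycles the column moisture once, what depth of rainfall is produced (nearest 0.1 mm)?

rainfall ≈ 6.9 mm

Rainfall = ε × PW = 0.16 × 43.4 = 6.9 mm.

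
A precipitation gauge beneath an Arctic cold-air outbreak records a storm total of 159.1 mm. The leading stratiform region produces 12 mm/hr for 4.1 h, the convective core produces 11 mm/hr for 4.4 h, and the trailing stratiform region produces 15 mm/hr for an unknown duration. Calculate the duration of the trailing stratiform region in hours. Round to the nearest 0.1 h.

Known phases: 12 × 4.1 + 11 × 4.4 = 49.2 + 48.4 = 97.6 mm.
Remaining depth = 159.1 − 97.6 = 61.5 mm.
Duration = 61.5 / 15 = 4.1 h.

duration ≈ 4.1 h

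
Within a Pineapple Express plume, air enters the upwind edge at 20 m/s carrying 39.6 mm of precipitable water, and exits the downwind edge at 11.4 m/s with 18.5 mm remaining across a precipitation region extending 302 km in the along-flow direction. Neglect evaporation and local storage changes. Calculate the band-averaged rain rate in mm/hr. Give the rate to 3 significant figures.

R ≈ 6.93 mm/hr

Column moisture flux per unit crosswind length is F = V × PW.
Inflow: F_in = 20 × 39.6 = 792 mm·m/s
Outflow: F_out = 11.4 × 18.5 = 210.9 mm·m/s
Steady-state rate R = (F_in − F_out)/L = (792 − 210.9) / 302000 m = 1.924e-03 mm/s.
R = 1.924e-03 × 3600 = 6.93 mm/hr.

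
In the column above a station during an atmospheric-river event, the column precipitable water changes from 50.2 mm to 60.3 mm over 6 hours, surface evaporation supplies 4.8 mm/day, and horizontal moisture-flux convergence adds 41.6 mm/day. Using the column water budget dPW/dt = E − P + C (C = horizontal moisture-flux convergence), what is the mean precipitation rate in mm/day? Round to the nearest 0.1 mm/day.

P ≈ 6.0 mm/day

dPW/dt = (60.3 − 50.2) mm / (6/24 day) = +40.400 mm/day.
P = E + C − dPW/dt = 4.8 + (41.6) − (+40.400) = 6.0 mm/day.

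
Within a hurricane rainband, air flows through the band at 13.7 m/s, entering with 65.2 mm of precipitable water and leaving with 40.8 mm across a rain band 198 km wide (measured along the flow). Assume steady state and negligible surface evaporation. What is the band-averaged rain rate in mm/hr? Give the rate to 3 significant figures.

R ≈ 6.08 mm/hr

Column moisture flux per unit crosswind length is F = V × PW.
Inflow: F_in = 13.7 × 65.2 = 893.24 mm·m/s
Outflow: F_out = 13.7 × 40.8 = 558.96 mm·m/s
Steady-state rate R = (F_in − F_out)/L = (893.24 − 558.96) / 198000 m = 1.688e-03 mm/s.
R = 1.688e-03 × 3600 = 6.08 mm/hr.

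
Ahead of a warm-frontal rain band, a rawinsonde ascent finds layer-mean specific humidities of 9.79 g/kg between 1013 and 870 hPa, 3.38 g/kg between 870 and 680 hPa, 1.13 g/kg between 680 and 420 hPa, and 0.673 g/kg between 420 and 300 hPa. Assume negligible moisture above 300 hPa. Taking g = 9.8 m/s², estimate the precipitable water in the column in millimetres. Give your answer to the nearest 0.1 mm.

PW ≈ 24.7 mm

Precipitable water is the column-integrated vapour mass per unit area: PW = (1/g) Σ q̄ Δp, with q in kg/kg and Δp in Pa (1 kg/m² of water = 1 mm).
Layer 1013–870 hPa: Δp = 143 hPa = 14300 Pa, q̄ = 0.00979 kg/kg → 0.00979 × 14300 / 9.8 = 14.29 mm
Layer 870–680 hPa: Δp = 190 hPa = 19000 Pa, q̄ = 0.00338 kg/kg → 0.00338 × 19000 / 9.8 = 6.55 mm
Layer 680–420 hPa: Δp = 260 hPa = 26000 Pa, q̄ = 0.00113 kg/kg → 0.00113 × 26000 / 9.8 = 3.00 mm
Layer 420–300 hPa: Δp = 120 hPa = 12000 Pa, q̄ = 0.000673 kg/kg → 0.000673 × 12000 / 9.8 = 0.82 mm
PW = 14.29 + 6.55 + 3.00 + 0.82 = 24.66 ≈ 24.7 mm.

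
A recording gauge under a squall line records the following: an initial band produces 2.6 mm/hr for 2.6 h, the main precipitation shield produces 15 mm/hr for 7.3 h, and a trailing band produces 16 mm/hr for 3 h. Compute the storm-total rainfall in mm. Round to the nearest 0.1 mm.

Total = Σ Rᵢ Δtᵢ = 2.6 × 2.6 + 15 × 7.3 + 16 × 3
      = 6.76 + 109.5 + 48 = 164.3 mm.

total ≈ 164.3 mm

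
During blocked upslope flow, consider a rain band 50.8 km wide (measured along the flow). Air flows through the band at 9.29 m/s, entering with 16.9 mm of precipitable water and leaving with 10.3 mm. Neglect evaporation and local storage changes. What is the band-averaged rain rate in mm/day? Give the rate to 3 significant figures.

R ≈ 104 mm/day

Column moisture flux per unit crosswind length is F = V × PW.
Inflow: F_in = 9.29 × 16.9 = 157.001 mm·m/s
Outflow: F_out = 9.29 × 10.3 = 95.687 mm·m/s
Steady-state rate R = (F_in − F_out)/L = (157.001 − 95.687) / 50800 m = 1.207e-03 mm/s.
R = 1.207e-03 × 3600 × 24 = 104 mm/day.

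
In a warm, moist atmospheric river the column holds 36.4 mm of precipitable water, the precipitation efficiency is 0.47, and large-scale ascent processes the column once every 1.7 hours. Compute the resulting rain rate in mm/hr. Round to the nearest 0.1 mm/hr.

Each overturning extracts ε × PW = 0.47 × 36.4 = 17.108 mm.
Rate = ε·PW / τ = 17.108 / 1.7 h = 10.1 mm/hr.

R ≈ 10.1 mm/hr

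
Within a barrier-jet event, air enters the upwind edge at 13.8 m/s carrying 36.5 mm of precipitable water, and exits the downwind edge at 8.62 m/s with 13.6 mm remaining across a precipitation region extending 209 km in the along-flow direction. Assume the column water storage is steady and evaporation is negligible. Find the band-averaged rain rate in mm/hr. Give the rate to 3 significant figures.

Column moisture flux per unit crosswind length is F = V × PW.
Inflow: F_in = 13.8 × 36.5 = 503.7 mm·m/s
Outflow: F_out = 8.62 × 13.6 = 117.232 mm·m/s
Steady-state rate R = (F_in − F_out)/L = (503.7 − 117.232) / 209000 m = 1.849e-03 mm/s.
R = 1.849e-03 × 3600 = 6.66 mm/hr.

R ≈ 6.66 mm/hr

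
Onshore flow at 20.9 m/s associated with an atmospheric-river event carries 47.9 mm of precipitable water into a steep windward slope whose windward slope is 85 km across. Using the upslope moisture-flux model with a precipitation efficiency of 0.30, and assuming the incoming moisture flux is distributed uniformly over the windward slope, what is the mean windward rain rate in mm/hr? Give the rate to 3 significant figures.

R ≈ 12.7 mm/hr

Incoming column moisture flux per unit ridge length: F = V × PW = 20.9 × 47.9 = 1001.11 mm·m/s.
Spread over the 85 km slope with efficiency ε = 0.30: R = ε·F/W = 0.30 × 1001.11 / 85000 m = 3.533e-03 mm/s.
R = 3.533e-03 × 3600 = 12.7 mm/hr.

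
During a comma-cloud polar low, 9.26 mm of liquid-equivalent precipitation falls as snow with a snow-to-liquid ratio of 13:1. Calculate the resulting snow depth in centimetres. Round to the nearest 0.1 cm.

Snow depth = liquid × ratio = 9.26 mm × 13 = 120.38 mm = 12.0 cm.

snow depth ≈ 12.0 cm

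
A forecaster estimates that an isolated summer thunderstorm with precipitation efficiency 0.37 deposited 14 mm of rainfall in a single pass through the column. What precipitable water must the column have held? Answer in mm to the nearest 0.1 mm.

PW = rainfall / ε = 14 / 0.37 = 37.8 mm.

PW ≈ 37.8 mm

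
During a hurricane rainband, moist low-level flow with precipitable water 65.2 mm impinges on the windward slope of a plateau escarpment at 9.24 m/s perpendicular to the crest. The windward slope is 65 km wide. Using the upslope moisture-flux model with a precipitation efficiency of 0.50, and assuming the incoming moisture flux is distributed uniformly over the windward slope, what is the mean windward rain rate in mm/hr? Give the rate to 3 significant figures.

Incoming column moisture flux per unit ridge length: F = V × PW = 9.24 × 65.2 = 602.448 mm·m/s.
Spread over the 65 km slope with efficiency ε = 0.50: R = ε·F/W = 0.50 × 602.448 / 65000 m = 4.634e-03 mm/s.
R = 4.634e-03 × 3600 = 16.7 mm/hr.

R ≈ 16.7 mm/hr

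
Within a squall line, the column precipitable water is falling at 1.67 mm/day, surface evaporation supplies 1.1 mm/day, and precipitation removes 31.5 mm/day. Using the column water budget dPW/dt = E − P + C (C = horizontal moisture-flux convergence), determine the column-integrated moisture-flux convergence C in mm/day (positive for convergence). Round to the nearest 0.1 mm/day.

C ≈ 28.7 mm/day

dPW/dt = -1.67 mm/day.
C = dPW/dt − E + P = (-1.67) − 1.1 + 31.5 = 28.7 mm/day.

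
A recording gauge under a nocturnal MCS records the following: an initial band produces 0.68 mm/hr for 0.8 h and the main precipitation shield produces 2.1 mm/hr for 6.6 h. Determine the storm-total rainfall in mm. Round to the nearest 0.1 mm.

total ≈ 14.4 mm

Total = Σ Rᵢ Δtᵢ = 0.68 × 0.8 + 2.1 × 6.6
      = 0.544 + 13.86 = 14.4 mm.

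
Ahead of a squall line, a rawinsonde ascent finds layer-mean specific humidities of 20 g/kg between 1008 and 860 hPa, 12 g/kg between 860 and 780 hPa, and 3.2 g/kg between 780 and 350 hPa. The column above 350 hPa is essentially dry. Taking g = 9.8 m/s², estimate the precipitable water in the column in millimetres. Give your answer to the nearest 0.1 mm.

PW ≈ 54.0 mm

Precipitable water is the column-integrated vapour mass per unit area: PW = (1/g) Σ q̄ Δp, with q in kg/kg and Δp in Pa (1 kg/m² of water = 1 mm).
Layer 1008–860 hPa: Δp = 148 hPa = 14800 Pa, q̄ = 0.02 kg/kg → 0.02 × 14800 / 9.8 = 30.20 mm
Layer 860–780 hPa: Δp = 80 hPa = 8000 Pa, q̄ = 0.012 kg/kg → 0.012 × 8000 / 9.8 = 9.80 mm
Layer 780–350 hPa: Δp = 430 hPa = 43000 Pa, q̄ = 0.0032 kg/kg → 0.0032 × 43000 / 9.8 = 14.04 mm
PW = 30.20 + 9.80 + 14.04 = 54.04 ≈ 54.0 mm.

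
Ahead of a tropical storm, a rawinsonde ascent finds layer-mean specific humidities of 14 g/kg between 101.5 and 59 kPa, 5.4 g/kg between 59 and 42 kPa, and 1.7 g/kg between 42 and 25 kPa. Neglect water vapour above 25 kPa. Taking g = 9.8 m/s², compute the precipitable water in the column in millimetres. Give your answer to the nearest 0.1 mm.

Precipitable water is the column-integrated vapour mass per unit area: PW = (1/g) Σ q̄ Δp, with q in kg/kg and Δp in Pa (1 kg/m² of water = 1 mm).
Layer 101.5–59 kPa: Δp = 425 hPa = 42500 Pa, q̄ = 0.014 kg/kg → 0.014 × 42500 / 9.8 = 60.71 mm
Layer 59–42 kPa: Δp = 170 hPa = 17000 Pa, q̄ = 0.0054 kg/kg → 0.0054 × 17000 / 9.8 = 9.37 mm
Layer 42–25 kPa: Δp = 170 hPa = 17000 Pa, q̄ = 0.0017 kg/kg → 0.0017 × 17000 / 9.8 = 2.95 mm
PW = 60.71 + 9.37 + 2.95 = 73.03 ≈ 73.0 mm.

PW ≈ 73.0 mm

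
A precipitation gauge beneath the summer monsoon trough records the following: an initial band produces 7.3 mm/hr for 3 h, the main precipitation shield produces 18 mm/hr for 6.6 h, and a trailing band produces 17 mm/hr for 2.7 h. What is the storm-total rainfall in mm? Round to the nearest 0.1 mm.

total ≈ 186.6 mm

Total = Σ Rᵢ Δtᵢ = 7.3 × 3 + 18 × 6.6 + 17 × 2.7
      = 21.9 + 118.8 + 45.9 = 186.6 mm.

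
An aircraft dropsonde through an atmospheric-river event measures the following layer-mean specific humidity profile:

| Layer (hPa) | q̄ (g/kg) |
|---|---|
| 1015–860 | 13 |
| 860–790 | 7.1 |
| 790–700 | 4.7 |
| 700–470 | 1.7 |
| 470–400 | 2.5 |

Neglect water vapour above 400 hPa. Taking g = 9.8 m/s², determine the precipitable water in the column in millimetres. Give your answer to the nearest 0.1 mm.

PW ≈ 35.7 mm

Precipitable water is the column-integrated vapour mass per unit area: PW = (1/g) Σ q̄ Δp, with q in kg/kg and Δp in Pa (1 kg/m² of water = 1 mm).
Layer 1015–860 hPa: Δp = 155 hPa = 15500 Pa, q̄ = 0.013 kg/kg → 0.013 × 15500 / 9.8 = 20.56 mm
Layer 860–790 hPa: Δp = 70 hPa = 7000 Pa, q̄ = 0.0071 kg/kg → 0.0071 × 7000 / 9.8 = 5.07 mm
Layer 790–700 hPa: Δp = 90 hPa = 9000 Pa, q̄ = 0.0047 kg/kg → 0.0047 × 9000 / 9.8 = 4.32 mm
Layer 700–470 hPa: Δp = 230 hPa = 23000 Pa, q̄ = 0.0017 kg/kg → 0.0017 × 23000 / 9.8 = 3.99 mm
Layer 470–400 hPa: Δp = 70 hPa = 7000 Pa, q̄ = 0.0025 kg/kg → 0.0025 × 7000 / 9.8 = 1.79 mm
PW = 20.56 + 5.07 + 4.32 + 3.99 + 1.79 = 35.73 ≈ 35.7 mm.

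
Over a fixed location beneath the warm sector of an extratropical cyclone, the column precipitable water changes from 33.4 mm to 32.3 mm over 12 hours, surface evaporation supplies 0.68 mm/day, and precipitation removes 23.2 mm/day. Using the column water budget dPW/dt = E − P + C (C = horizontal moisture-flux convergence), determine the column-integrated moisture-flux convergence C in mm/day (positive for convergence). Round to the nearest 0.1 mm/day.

C ≈ 20.3 mm/day

dPW/dt = (32.3 − 33.4) mm / (12/24 day) = -2.200 mm/day.
C = dPW/dt − E + P = (-2.200) − 0.68 + 23.2 = 20.3 mm/day.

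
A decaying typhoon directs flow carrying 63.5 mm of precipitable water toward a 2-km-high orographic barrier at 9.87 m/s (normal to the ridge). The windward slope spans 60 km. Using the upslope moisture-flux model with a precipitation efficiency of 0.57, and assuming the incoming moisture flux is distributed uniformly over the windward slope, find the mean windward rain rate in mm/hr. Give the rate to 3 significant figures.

R ≈ 21.4 mm/hr

Incoming column moisture flux per unit ridge length: F = V × PW = 9.87 × 63.5 = 626.745 mm·m/s.
Spread over the 60 km slope with efficiency ε = 0.57: R = ε·F/W = 0.57 × 626.745 / 60000 m = 5.954e-03 mm/s.
R = 5.954e-03 × 3600 = 21.4 mm/hr.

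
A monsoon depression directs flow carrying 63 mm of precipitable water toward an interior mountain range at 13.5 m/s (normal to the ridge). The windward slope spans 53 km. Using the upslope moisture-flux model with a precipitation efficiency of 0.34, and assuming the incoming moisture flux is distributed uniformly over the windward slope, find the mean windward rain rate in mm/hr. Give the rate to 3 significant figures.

R ≈ 19.6 mm/hr

Incoming column moisture flux per unit ridge length: F = V × PW = 13.5 × 63 = 850.5 mm·m/s.
Spread over the 53 km slope with efficiency ε = 0.34: R = ε·F/W = 0.34 × 850.5 / 53000 m = 5.456e-03 mm/s.
R = 5.456e-03 × 3600 = 19.6 mm/hr.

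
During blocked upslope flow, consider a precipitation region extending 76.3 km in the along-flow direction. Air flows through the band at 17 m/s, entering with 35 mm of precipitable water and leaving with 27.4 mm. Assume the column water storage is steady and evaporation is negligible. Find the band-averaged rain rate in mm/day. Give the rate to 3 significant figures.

R ≈ 146 mm/day

Column moisture flux per unit crosswind length is F = V × PW.
Inflow: F_in = 17 × 35 = 595 mm·m/s
Outflow: F_out = 17 × 27.4 = 465.8 mm·m/s
Steady-state rate R = (F_in − F_out)/L = (595 − 465.8) / 76300 m = 1.693e-03 mm/s.
R = 1.693e-03 × 3600 × 24 = 146 mm/day.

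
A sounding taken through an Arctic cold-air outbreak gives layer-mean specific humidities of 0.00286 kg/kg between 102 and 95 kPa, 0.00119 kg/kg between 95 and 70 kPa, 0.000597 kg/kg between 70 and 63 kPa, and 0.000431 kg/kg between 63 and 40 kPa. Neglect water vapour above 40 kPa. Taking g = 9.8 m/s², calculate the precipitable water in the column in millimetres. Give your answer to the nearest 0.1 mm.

PW ≈ 6.5 mm

Precipitable water is the column-integrated vapour mass per unit area: PW = (1/g) Σ q̄ Δp, with q in kg/kg and Δp in Pa (1 kg/m² of water = 1 mm).
Layer 102–95 kPa: Δp = 70 hPa = 7000 Pa, q̄ = 0.00286 kg/kg → 0.00286 × 7000 / 9.8 = 2.04 mm
Layer 95–70 kPa: Δp = 250 hPa = 25000 Pa, q̄ = 0.00119 kg/kg → 0.00119 × 25000 / 9.8 = 3.04 mm
Layer 70–63 kPa: Δp = 70 hPa = 7000 Pa, q̄ = 0.000597 kg/kg → 0.000597 × 7000 / 9.8 = 0.43 mm
Layer 63–40 kPa: Δp = 230 hPa = 23000 Pa, q̄ = 0.000431 kg/kg → 0.000431 × 23000 / 9.8 = 1.01 mm
PW = 2.04 + 3.04 + 0.43 + 1.01 = 6.52 ≈ 6.5 mm.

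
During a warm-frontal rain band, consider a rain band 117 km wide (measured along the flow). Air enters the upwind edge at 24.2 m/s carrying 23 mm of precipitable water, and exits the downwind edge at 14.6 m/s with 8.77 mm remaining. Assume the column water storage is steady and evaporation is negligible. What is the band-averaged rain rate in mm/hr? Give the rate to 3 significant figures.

Column moisture flux per unit crosswind length is F = V × PW.
Inflow: F_in = 24.2 × 23 = 556.6 mm·m/s
Outflow: F_out = 14.6 × 8.77 = 128.042 mm·m/s
Steady-state rate R = (F_in − F_out)/L = (556.6 − 128.042) / 117000 m = 3.663e-03 mm/s.
R = 3.663e-03 × 3600 = 13.2 mm/hr.

R ≈ 13.2 mm/hr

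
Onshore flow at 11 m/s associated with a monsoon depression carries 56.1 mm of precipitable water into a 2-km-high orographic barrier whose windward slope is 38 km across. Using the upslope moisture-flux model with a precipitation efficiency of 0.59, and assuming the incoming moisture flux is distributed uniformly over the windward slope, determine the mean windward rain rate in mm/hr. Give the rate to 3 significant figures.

R ≈ 34.5 mm/hr

Incoming column moisture flux per unit ridge length: F = V × PW = 11 × 56.1 = 617.1 mm·m/s.
Spread over the 38 km slope with efficiency ε = 0.59: R = ε·F/W = 0.59 × 617.1 / 38000 m = 9.581e-03 mm/s.
R = 9.581e-03 × 3600 = 34.5 mm/hr.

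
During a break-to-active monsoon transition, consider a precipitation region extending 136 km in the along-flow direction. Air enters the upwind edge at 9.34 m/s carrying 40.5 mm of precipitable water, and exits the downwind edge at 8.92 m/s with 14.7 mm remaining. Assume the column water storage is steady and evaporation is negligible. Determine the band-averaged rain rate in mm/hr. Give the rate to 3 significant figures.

Column moisture flux per unit crosswind length is F = V × PW.
Inflow: F_in = 9.34 × 40.5 = 378.27 mm·m/s
Outflow: F_out = 8.92 × 14.7 = 131.124 mm·m/s
Steady-state rate R = (F_in − F_out)/L = (378.27 − 131.124) / 136000 m = 1.817e-03 mm/s.
R = 1.817e-03 × 3600 = 6.54 mm/hr.

R ≈ 6.54 mm/hr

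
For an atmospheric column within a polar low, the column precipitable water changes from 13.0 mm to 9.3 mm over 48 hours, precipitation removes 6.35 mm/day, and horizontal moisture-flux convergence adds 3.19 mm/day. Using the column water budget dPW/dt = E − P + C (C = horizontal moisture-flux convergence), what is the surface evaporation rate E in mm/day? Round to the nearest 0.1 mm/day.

E ≈ 1.3 mm/day

dPW/dt = (9.3 − 13.0) mm / (48/24 day) = -1.850 mm/day.
E = dPW/dt + P − C = (-1.850) + 6.35 − (3.19) = 1.3 mm/day.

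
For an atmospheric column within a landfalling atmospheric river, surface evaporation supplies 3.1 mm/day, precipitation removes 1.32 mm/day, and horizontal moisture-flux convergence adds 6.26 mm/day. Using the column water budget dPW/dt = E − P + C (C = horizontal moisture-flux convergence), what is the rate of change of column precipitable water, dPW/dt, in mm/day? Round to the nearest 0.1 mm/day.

dPW/dt = E − P + C = 3.1 − 1.32 + (6.26) = 8.0 mm/day.

dPW/dt ≈ 8.0 mm/day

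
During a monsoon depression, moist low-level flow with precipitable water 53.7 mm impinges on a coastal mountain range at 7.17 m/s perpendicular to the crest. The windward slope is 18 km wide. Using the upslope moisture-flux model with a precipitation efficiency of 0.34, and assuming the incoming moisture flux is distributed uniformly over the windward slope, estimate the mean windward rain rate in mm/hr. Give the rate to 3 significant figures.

Incoming column moisture flux per unit ridge length: F = V × PW = 7.17 × 53.7 = 385.029 mm·m/s.
Spread over the 18 km slope with efficiency ε = 0.34: R = ε·F/W = 0.34 × 385.029 / 18000 m = 7.273e-03 mm/s.
R = 7.273e-03 × 3600 = 26.2 mm/hr.

R ≈ 26.2 mm/hr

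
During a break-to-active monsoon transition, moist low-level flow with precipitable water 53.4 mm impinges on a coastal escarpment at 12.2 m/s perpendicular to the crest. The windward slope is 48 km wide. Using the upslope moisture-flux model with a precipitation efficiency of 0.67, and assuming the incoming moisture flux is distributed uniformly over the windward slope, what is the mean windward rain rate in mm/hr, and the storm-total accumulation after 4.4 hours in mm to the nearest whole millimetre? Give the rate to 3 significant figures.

Incoming column moisture flux per unit ridge length: F = V × PW = 12.2 × 53.4 = 651.48 mm·m/s.
Spread over the 48 km slope with efficiency ε = 0.67: R = ε·F/W = 0.67 × 651.48 / 48000 m = 9.094e-03 mm/s.
R = 9.094e-03 × 3600 = 32.7 mm/hr.
Over 4.4 h: total = 32.7 × 4.4 = 143.88 ≈ 144 mm.

R ≈ 32.7 mm/hr; total ≈ 144 mm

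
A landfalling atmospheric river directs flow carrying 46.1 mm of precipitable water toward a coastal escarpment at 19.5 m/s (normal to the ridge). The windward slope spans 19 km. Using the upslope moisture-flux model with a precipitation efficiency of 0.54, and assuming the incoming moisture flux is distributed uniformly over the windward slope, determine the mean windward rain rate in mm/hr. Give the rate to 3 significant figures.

R ≈ 92.0 mm/hr

Incoming column moisture flux per unit ridge length: F = V × PW = 19.5 × 46.1 = 898.95 mm·m/s.
Spread over the 19 km slope with efficiency ε = 0.54: R = ε·F/W = 0.54 × 898.95 / 19000 m = 2.555e-02 mm/s.
R = 2.555e-02 × 3600 = 92.0 mm/hr.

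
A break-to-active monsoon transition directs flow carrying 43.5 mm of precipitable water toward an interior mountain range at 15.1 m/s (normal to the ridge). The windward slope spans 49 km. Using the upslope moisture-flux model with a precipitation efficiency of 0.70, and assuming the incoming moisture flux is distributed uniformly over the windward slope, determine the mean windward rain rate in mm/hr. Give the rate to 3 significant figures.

Incoming column moisture flux per unit ridge length: F = V × PW = 15.1 × 43.5 = 656.85 mm·m/s.
Spread over the 49 km slope with efficiency ε = 0.70: R = ε·F/W = 0.70 × 656.85 / 49000 m = 9.384e-03 mm/s.
R = 9.384e-03 × 3600 = 33.8 mm/hr.

R ≈ 33.8 mm/hr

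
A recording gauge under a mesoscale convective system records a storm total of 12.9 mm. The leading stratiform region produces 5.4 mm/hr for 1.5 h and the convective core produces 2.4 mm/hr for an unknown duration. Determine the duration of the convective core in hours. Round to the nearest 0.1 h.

Known phases: 5.4 × 1.5 = 8.1 mm.
Remaining depth = 12.9 − 8.1 = 4.8 mm.
Duration = 4.8 / 2.4 = 2.0 h.

duration ≈ 2.0 h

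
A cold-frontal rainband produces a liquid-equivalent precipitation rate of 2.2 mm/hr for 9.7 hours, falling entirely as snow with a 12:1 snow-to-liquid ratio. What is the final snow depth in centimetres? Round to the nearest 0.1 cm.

Liquid-equivalent depth = 2.2 × 9.7 = 21.34 mm.
Snow depth = 21.34 mm × 12 = 256.08 mm = 25.6 cm.

snow depth ≈ 25.6 cm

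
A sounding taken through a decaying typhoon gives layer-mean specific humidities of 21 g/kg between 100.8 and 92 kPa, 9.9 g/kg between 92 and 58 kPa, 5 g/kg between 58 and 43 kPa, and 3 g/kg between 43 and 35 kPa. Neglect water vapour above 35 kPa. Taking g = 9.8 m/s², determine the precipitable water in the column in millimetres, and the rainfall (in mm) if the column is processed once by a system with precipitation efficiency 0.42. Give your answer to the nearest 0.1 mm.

Precipitable water is the column-integrated vapour mass per unit area: PW = (1/g) Σ q̄ Δp, with q in kg/kg and Δp in Pa (1 kg/m² of water = 1 mm).
Layer 100.8–92 kPa: Δp = 88 hPa = 8800 Pa, q̄ = 0.021 kg/kg → 0.021 × 8800 / 9.8 = 18.86 mm
Layer 92–58 kPa: Δp = 340 hPa = 34000 Pa, q̄ = 0.0099 kg/kg → 0.0099 × 34000 / 9.8 = 34.35 mm
Layer 58–43 kPa: Δp = 150 hPa = 15000 Pa, q̄ = 0.005 kg/kg → 0.005 × 15000 / 9.8 = 7.65 mm
Layer 43–35 kPa: Δp = 80 hPa = 8000 Pa, q̄ = 0.003 kg/kg → 0.003 × 8000 / 9.8 = 2.45 mm
PW = 18.86 + 34.35 + 7.65 + 2.45 = 63.31 ≈ 63.3 mm.
Rainfall = ε × PW = 0.42 × 63.3 = 26.6 mm.

PW ≈ 63.3 mm; rainfall ≈ 26.6 mm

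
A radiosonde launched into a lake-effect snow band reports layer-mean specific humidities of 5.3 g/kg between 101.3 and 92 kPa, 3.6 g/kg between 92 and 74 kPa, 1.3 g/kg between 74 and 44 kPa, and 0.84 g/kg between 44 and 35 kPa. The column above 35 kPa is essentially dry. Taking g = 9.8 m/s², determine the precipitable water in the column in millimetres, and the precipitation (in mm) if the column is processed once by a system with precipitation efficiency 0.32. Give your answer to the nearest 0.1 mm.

PW ≈ 16.4 mm; precipitation ≈ 5.2 mm

Precipitable water is the column-integrated vapour mass per unit area: PW = (1/g) Σ q̄ Δp, with q in kg/kg and Δp in Pa (1 kg/m² of water = 1 mm).
Layer 101.3–92 kPa: Δp = 93 hPa = 9300 Pa, q̄ = 0.0053 kg/kg → 0.0053 × 9300 / 9.8 = 5.03 mm
Layer 92–74 kPa: Δp = 180 hPa = 18000 Pa, q̄ = 0.0036 kg/kg → 0.0036 × 18000 / 9.8 = 6.61 mm
Layer 74–44 kPa: Δp = 300 hPa = 30000 Pa, q̄ = 0.0013 kg/kg → 0.0013 × 30000 / 9.8 = 3.98 mm
Layer 44–35 kPa: Δp = 90 hPa = 9000 Pa, q̄ = 0.00084 kg/kg → 0.00084 × 9000 / 9.8 = 0.77 mm
PW = 5.03 + 6.61 + 3.98 + 0.77 = 16.39 ≈ 16.4 mm.
Precipitation = ε × PW = 0.32 × 16.4 = 5.2 mm.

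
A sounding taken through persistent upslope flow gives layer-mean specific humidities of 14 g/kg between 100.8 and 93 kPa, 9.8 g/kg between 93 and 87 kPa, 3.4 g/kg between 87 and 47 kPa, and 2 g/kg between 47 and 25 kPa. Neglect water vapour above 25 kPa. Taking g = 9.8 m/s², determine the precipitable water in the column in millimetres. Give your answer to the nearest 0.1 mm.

Precipitable water is the column-integrated vapour mass per unit area: PW = (1/g) Σ q̄ Δp, with q in kg/kg and Δp in Pa (1 kg/m² of water = 1 mm).
Layer 100.8–93 kPa: Δp = 78 hPa = 7800 Pa, q̄ = 0.014 kg/kg → 0.014 × 7800 / 9.8 = 11.14 mm
Layer 93–87 kPa: Δp = 60 hPa = 6000 Pa, q̄ = 0.0098 kg/kg → 0.0098 × 6000 / 9.8 = 6.00 mm
Layer 87–47 kPa: Δp = 400 hPa = 40000 Pa, q̄ = 0.0034 kg/kg → 0.0034 × 40000 / 9.8 = 13.88 mm
Layer 47–25 kPa: Δp = 220 hPa = 22000 Pa, q̄ = 0.002 kg/kg → 0.002 × 22000 / 9.8 = 4.49 mm
PW = 11.14 + 6.00 + 13.88 + 4.49 = 35.51 ≈ 35.5 mm.

PW ≈ 35.5 mm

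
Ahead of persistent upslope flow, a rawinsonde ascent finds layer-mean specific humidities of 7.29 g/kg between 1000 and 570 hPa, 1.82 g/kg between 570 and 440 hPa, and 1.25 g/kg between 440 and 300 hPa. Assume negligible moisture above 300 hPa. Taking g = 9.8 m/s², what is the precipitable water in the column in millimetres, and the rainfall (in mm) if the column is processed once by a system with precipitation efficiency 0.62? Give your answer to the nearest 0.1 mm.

PW ≈ 36.2 mm; rainfall ≈ 22.4 mm

Precipitable water is the column-integrated vapour mass per unit area: PW = (1/g) Σ q̄ Δp, with q in kg/kg and Δp in Pa (1 kg/m² of water = 1 mm).
Layer 1000–570 hPa: Δp = 430 hPa = 43000 Pa, q̄ = 0.00729 kg/kg → 0.00729 × 43000 / 9.8 = 31.99 mm
Layer 570–440 hPa: Δp = 130 hPa = 13000 Pa, q̄ = 0.00182 kg/kg → 0.00182 × 13000 / 9.8 = 2.41 mm
Layer 440–300 hPa: Δp = 140 hPa = 14000 Pa, q̄ = 0.00125 kg/kg → 0.00125 × 14000 / 9.8 = 1.79 mm
PW = 31.99 + 2.41 + 1.79 = 36.19 ≈ 36.2 mm.
Rainfall = ε × PW = 0.62 × 36.2 = 22.4 mm.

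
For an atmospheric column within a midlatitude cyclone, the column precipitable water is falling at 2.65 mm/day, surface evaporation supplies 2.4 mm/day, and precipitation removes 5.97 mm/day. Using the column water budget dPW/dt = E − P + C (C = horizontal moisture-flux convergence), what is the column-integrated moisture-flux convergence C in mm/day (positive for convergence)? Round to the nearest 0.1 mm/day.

dPW/dt = -2.65 mm/day.
C = dPW/dt − E + P = (-2.65) − 2.4 + 5.97 = 0.9 mm/day.

C ≈ 0.9 mm/day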